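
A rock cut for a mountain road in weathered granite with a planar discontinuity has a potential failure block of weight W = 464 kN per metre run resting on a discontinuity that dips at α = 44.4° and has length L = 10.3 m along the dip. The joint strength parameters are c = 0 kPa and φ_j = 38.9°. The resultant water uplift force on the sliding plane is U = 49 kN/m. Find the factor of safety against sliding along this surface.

Resolving the block weight along and normal to the plane and applying the Mohr–Coulomb strength on the joint:
N' = W cosα − U = 464·cos44.4° − 49 = 282.5 kN/m
Driving force T = W sinα = 464·sin44.4° = 324.6 kN/m
Resisting force R = c·L + N'·tanφ_j = 0·10.3 + 282.5·tan38.9° = 0.0 + 228.0 = 228.0 kN/m
FS = R / T = 228.0 / 324.6 = 0.702

FS = 0.70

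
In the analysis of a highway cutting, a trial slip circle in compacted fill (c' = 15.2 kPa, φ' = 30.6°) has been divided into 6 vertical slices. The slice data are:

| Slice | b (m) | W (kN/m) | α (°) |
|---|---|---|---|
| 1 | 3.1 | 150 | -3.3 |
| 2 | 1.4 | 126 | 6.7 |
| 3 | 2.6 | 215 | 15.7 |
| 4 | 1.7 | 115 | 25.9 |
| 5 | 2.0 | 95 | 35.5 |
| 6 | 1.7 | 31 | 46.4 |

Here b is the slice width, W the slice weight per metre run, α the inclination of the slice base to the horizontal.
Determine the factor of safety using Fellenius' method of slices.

FS = 3.22

Ordinary method of slices: FS = Σ[c'·Δl_i + (W_i cosα_i)·tanφ'] / Σ W_i sinα_i, with Δl_i = b_i / cosα_i.
Slice 1: Δl = 3.1/cos(-3.3°) = 3.105 m; N'_1 = 150·cos(-3.3°) = 149.8; c'Δl = 47.20; W sinα = -8.6
Slice 2: Δl = 1.4/cos6.7° = 1.410 m; N'_2 = 126·cos6.7° = 125.1; c'Δl = 21.43; W sinα = 14.7
Slice 3: Δl = 2.6/cos15.7° = 2.701 m; N'_3 = 215·cos15.7° = 207.0; c'Δl = 41.05; W sinα = 58.2
Slice 4: Δl = 1.7/cos25.9° = 1.890 m; N'_4 = 115·cos25.9° = 103.4; c'Δl = 28.73; W sinα = 50.2
Slice 5: Δl = 2.0/cos35.5° = 2.457 m; N'_5 = 95·cos35.5° = 77.3; c'Δl = 37.34; W sinα = 55.2
Slice 6: Δl = 1.7/cos46.4° = 2.465 m; N'_6 = 31·cos46.4° = 21.4; c'Δl = 37.47; W sinα = 22.4
Σc'Δl = 213.2 kN/m; ΣN' = 684.0 kN/m; ΣW sinα = 192.1 kN/m
Resisting = 213.2 + 684.0·tan30.6° = 213.2 + 404.5 = 617.8 kN/m
FS = 617.8 / 192.1 = 3.216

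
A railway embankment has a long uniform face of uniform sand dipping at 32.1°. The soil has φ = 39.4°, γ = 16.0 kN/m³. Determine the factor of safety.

FS = 1.31

For a dry cohesionless infinite slope the factor of safety is FS = tanφ / tanβ.
FS = tan39.4° / tan32.1° = 0.8214 / 0.6273 = 1.309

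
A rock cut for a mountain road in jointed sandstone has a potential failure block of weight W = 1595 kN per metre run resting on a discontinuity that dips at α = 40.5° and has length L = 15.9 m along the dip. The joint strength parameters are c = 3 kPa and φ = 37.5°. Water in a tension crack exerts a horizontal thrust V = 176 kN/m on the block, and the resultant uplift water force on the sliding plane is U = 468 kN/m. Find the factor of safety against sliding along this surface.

Resolving the block weight along and normal to the plane and applying the Mohr–Coulomb strength on the joint:
N' = W cosα − U − V sinα = 1595·cos40.5° − 468 − 176·sin40.5° = 630.5 kN/m
Driving force T = W sinα + V cosα = 1595·sin40.5° + 176·cos40.5° = 1169.7 kN/m
Resisting force R = c·L + N'·tanφ = 3·15.9 + 630.5·tan37.5° = 47.7 + 483.8 = 531.5 kN/m
FS = R / T = 531.5 / 1169.7 = 0.454

FS = 0.45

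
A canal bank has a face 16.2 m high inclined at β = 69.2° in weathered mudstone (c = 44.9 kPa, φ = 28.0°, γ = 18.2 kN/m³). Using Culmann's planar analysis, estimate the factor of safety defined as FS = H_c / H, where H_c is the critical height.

FS = 2.03

H_c = (4c/γ) · sinβ cosφ / [1 − cos(β − φ)]
    = (4·44.9/18.2) · sin69.2°·cos28.0° / [1 − cos41.2°]
    = 9.868 · 0.8254 / 0.2476 = 32.90 m
FS = H_c / H = 32.90 / 16.2 = 2.031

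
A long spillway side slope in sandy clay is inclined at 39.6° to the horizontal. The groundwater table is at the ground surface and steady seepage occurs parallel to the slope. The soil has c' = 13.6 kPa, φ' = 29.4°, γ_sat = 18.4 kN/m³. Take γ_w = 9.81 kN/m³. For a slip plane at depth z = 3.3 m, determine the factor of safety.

FS = 0.77

With seepage parallel to the slope and the water table at the surface, the effective normal stress on the slip plane uses the buoyant unit weight γ' = γ_sat − γ_w while the driving shear stress uses γ_sat:
FS = [c' + γ' z cos²β tanφ'] / [γ_sat z sinβ cosβ]
γ' = 18.4 − 9.81 = 8.59 kN/m³
Numerator = 13.6 + 8.59·3.3·cos²39.6°·tan29.4° = 13.6 + 8.59·3.3·0.5937·0.5635 = 23.083 kPa
Denominator = 18.4·3.3·sin39.6°·cos39.6° = 18.4·3.3·0.6374·0.7705 = 29.822 kPa
FS = 23.083 / 29.822 = 0.774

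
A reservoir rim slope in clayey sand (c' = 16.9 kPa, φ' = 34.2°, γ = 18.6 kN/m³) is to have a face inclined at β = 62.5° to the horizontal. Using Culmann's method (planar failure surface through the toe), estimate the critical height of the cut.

H_c = 22.31 m

Culmann's analysis gives the critical failure plane at α_cr = (β + φ')/2 = (62.5 + 34.2)/2 = 48.4°, and the critical height
H_c = (4c'/γ) · sinβ cosφ' / [1 − cos(β − φ')]
    = (4·16.9/18.6) · sin62.5°·cos34.2° / [1 − cos(28.3°)]
    = 3.634 · 0.8870·0.8271 / [1 − 0.8805]
    = 3.634 · 0.7336 / 0.1195
    = 22.31 m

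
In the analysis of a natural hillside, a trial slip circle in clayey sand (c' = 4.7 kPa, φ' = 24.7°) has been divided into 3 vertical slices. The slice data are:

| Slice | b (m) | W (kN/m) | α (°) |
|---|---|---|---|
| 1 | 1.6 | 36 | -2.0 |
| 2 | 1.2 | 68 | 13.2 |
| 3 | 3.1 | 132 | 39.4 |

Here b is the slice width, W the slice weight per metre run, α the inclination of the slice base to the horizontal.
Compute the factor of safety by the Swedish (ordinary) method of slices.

Ordinary method of slices: FS = Σ[c'·Δl_i + (W_i cosα_i)·tanφ'] / Σ W_i sinα_i, with Δl_i = b_i / cosα_i.
Slice 1: Δl = 1.6/cos(-2.0°) = 1.601 m; N'_1 = 36·cos(-2.0°) = 36.0; c'Δl = 7.52; W sinα = -1.3
Slice 2: Δl = 1.2/cos13.2° = 1.233 m; N'_2 = 68·cos13.2° = 66.2; c'Δl = 5.79; W sinα = 15.5
Slice 3: Δl = 3.1/cos39.4° = 4.012 m; N'_3 = 132·cos39.4° = 102.0; c'Δl = 18.86; W sinα = 83.8
Σc'Δl = 32.2 kN/m; ΣN' = 204.2 kN/m; ΣW sinα = 98.1 kN/m
Resisting = 32.2 + 204.2·tan24.7° = 32.2 + 93.9 = 126.1 kN/m
FS = 126.1 / 98.1 = 1.286

FS = 1.29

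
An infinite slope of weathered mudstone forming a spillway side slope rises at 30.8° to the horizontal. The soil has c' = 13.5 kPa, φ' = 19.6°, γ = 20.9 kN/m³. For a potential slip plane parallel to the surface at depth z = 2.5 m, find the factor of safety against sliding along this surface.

FS = 1.18

For an infinite slope with a slip plane parallel to the surface (no pore pressure): FS = [c' + γz cos²β tanφ'] / [γz sinβ cosβ].
γz = 20.9·2.5 = 52.25 kN/m²
Numerator = 13.5 + 52.25·cos²30.8°·tan19.6° = 13.5 + 52.25·0.7378·0.3561 = 27.227 kPa
Denominator = 52.25·sin30.8°·cos30.8° = 52.25·0.5120·0.8590 = 22.981 kPa
FS = 27.227 / 22.981 = 1.185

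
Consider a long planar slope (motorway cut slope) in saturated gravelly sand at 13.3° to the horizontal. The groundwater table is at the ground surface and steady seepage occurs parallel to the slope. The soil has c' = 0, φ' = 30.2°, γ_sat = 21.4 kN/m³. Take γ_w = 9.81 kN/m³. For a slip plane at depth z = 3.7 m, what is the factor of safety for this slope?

FS = 1.33

With seepage parallel to the slope and the water table at the surface, the effective normal stress on the slip plane uses the buoyant unit weight γ' = γ_sat − γ_w while the driving shear stress uses γ_sat:
FS = [c' + γ' z cos²β tanφ'] / [γ_sat z sinβ cosβ]
(For c' = 0 this reduces to FS = (γ'/γ_sat)·tanφ'/tanβ.)
γ' = 21.4 − 9.81 = 11.59 kN/m³
Numerator = 0.0 + 11.59·3.7·cos²13.3°·tan30.2° = 0.0 + 11.59·3.7·0.9471·0.5820 = 23.638 kPa
Denominator = 21.4·3.7·sin13.3°·cos13.3° = 21.4·3.7·0.2300·0.9732 = 17.727 kPa
FS = 23.638 / 17.727 = 1.333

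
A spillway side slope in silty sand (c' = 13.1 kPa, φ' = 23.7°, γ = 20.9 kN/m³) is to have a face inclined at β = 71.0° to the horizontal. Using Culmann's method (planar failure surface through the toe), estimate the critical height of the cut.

Culmann's analysis gives the critical failure plane at α_cr = (β + φ')/2 = (71.0 + 23.7)/2 = 47.4°, and the critical height
H_c = (4c'/γ) · sinβ cosφ' / [1 − cos(β − φ')]
    = (4·13.1/20.9) · sin71.0°·cos23.7° / [1 − cos(47.3°)]
    = 2.507 · 0.9455·0.9157 / [1 − 0.6782]
    = 2.507 · 0.8658 / 0.3218
    = 6.74 m

H_c = 6.74 m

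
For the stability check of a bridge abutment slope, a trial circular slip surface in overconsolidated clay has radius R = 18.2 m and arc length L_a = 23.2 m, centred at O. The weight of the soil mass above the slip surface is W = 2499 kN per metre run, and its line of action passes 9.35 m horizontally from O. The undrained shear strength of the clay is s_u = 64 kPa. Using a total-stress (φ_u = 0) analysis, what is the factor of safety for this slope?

Taking moments about the centre O, the resisting moment is provided by the undrained shear strength acting along the arc:
M_R = s_u·L_a·R = 64·23.20·18.2 = 27023.4 kN·m/m
M_D = W·d = 2499·9.35 = 23365.6 kN·m/m
FS = M_R / M_D = 27023.4 / 23365.6 = 1.157

FS = 1.16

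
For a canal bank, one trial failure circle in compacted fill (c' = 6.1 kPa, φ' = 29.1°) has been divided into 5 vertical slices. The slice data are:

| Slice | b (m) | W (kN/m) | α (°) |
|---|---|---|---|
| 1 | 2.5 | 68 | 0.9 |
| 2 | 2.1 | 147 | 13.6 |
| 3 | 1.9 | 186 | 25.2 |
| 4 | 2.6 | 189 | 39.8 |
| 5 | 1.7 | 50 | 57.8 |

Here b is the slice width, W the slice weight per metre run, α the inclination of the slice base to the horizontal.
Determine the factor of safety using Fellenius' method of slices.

FS = 1.40

Ordinary method of slices: FS = Σ[c'·Δl_i + (W_i cosα_i)·tanφ'] / Σ W_i sinα_i, with Δl_i = b_i / cosα_i.
Slice 1: Δl = 2.5/cos0.9° = 2.500 m; N'_1 = 68·cos0.9° = 68.0; c'Δl = 15.25; W sinα = 1.1
Slice 2: Δl = 2.1/cos13.6° = 2.161 m; N'_2 = 147·cos13.6° = 142.9; c'Δl = 13.18; W sinα = 34.6
Slice 3: Δl = 1.9/cos25.2° = 2.100 m; N'_3 = 186·cos25.2° = 168.3; c'Δl = 12.81; W sinα = 79.2
Slice 4: Δl = 2.6/cos39.8° = 3.384 m; N'_4 = 189·cos39.8° = 145.2; c'Δl = 20.64; W sinα = 121.0
Slice 5: Δl = 1.7/cos57.8° = 3.190 m; N'_5 = 50·cos57.8° = 26.6; c'Δl = 19.46; W sinα = 42.3
Σc'Δl = 81.3 kN/m; ΣN' = 551.0 kN/m; ΣW sinα = 278.1 kN/m
Resisting = 81.3 + 551.0·tan29.1° = 81.3 + 306.7 = 388.0 kN/m
FS = 388.0 / 278.1 = 1.395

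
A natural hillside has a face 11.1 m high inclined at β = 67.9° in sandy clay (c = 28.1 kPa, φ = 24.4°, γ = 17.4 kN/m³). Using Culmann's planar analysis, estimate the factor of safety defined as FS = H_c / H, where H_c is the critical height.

FS = 1.79

H_c = (4c/γ) · sinβ cosφ / [1 − cos(β − φ)]
    = (4·28.1/17.4) · sin67.9°·cos24.4° / [1 − cos43.5°]
    = 6.460 · 0.8438 / 0.2746 = 19.85 m
FS = H_c / H = 19.85 / 11.1 = 1.788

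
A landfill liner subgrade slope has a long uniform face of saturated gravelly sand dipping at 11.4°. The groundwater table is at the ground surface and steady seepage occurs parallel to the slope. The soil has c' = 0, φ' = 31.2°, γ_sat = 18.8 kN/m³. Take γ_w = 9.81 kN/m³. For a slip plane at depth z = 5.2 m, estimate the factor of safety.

FS = 1.44

With seepage parallel to the slope and the water table at the surface, the effective normal stress on the slip plane uses the buoyant unit weight γ' = γ_sat − γ_w while the driving shear stress uses γ_sat:
FS = [c' + γ' z cos²β tanφ'] / [γ_sat z sinβ cosβ]
(For c' = 0 this reduces to FS = (γ'/γ_sat)·tanφ'/tanβ.)
γ' = 18.8 − 9.81 = 8.99 kN/m³
Numerator = 0.0 + 8.99·5.2·cos²11.4°·tan31.2° = 0.0 + 8.99·5.2·0.9609·0.6056 = 27.206 kPa
Denominator = 18.8·5.2·sin11.4°·cos11.4° = 18.8·5.2·0.1977·0.9803 = 18.942 kPa
FS = 27.206 / 18.942 = 1.436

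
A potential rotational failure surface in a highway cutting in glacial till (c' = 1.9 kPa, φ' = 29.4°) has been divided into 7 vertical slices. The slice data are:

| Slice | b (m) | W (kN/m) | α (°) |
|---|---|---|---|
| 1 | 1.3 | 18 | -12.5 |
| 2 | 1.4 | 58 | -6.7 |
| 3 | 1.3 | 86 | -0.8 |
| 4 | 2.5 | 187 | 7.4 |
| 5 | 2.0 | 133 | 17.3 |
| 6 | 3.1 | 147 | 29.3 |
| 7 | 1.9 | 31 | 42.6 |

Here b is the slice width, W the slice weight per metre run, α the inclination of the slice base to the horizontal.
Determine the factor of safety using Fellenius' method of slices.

FS = 2.63

Ordinary method of slices: FS = Σ[c'·Δl_i + (W_i cosα_i)·tanφ'] / Σ W_i sinα_i, with Δl_i = b_i / cosα_i.
Slice 1: Δl = 1.3/cos(-12.5°) = 1.332 m; N'_1 = 18·cos(-12.5°) = 17.6; c'Δl = 2.53; W sinα = -3.9
Slice 2: Δl = 1.4/cos(-6.7°) = 1.410 m; N'_2 = 58·cos(-6.7°) = 57.6; c'Δl = 2.68; W sinα = -6.8
Slice 3: Δl = 1.3/cos(-0.8°) = 1.300 m; N'_3 = 86·cos(-0.8°) = 86.0; c'Δl = 2.47; W sinα = -1.2
Slice 4: Δl = 2.5/cos7.4° = 2.521 m; N'_4 = 187·cos7.4° = 185.4; c'Δl = 4.79; W sinα = 24.1
Slice 5: Δl = 2.0/cos17.3° = 2.095 m; N'_5 = 133·cos17.3° = 127.0; c'Δl = 3.98; W sinα = 39.6
Slice 6: Δl = 3.1/cos29.3° = 3.555 m; N'_6 = 147·cos29.3° = 128.2; c'Δl = 6.75; W sinα = 71.9
Slice 7: Δl = 1.9/cos42.6° = 2.581 m; N'_7 = 31·cos42.6° = 22.8; c'Δl = 4.90; W sinα = 21.0
Σc'Δl = 28.1 kN/m; ΣN' = 624.6 kN/m; ΣW sinα = 144.7 kN/m
Resisting = 28.1 + 624.6·tan29.4° = 28.1 + 351.9 = 380.1 kN/m
FS = 380.1 / 144.7 = 2.627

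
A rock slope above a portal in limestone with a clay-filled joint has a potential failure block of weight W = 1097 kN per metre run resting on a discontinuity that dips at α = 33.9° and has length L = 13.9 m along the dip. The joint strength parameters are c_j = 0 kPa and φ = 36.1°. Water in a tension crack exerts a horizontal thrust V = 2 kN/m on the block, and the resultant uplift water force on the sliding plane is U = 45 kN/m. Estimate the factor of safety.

FS = 1.03

Resolving the block weight along and normal to the plane and applying the Mohr–Coulomb strength on the joint:
N' = W cosα − U − V sinα = 1097·cos33.9° − 45 − 2·sin33.9° = 864.4 kN/m
Driving force T = W sinα + V cosα = 1097·sin33.9° + 2·cos33.9° = 613.5 kN/m
Resisting force R = c_j·L + N'·tanφ = 0·13.9 + 864.4·tan36.1° = 0.0 + 630.3 = 630.3 kN/m
FS = R / T = 630.3 / 613.5 = 1.027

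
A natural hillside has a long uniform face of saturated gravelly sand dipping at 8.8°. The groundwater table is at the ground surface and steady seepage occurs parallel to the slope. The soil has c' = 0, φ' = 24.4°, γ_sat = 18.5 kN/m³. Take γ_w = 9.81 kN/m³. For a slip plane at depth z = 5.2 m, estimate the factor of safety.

With seepage parallel to the slope and the water table at the surface, the effective normal stress on the slip plane uses the buoyant unit weight γ' = γ_sat − γ_w while the driving shear stress uses γ_sat:
FS = [c' + γ' z cos²β tanφ'] / [γ_sat z sinβ cosβ]
(For c' = 0 this reduces to FS = (γ'/γ_sat)·tanφ'/tanβ.)
γ' = 18.5 − 9.81 = 8.69 kN/m³
Numerator = 0.0 + 8.69·5.2·cos²8.8°·tan24.4° = 0.0 + 8.69·5.2·0.9766·0.4536 = 20.018 kPa
Denominator = 18.5·5.2·sin8.8°·cos8.8° = 18.5·5.2·0.1530·0.9882 = 14.544 kPa
FS = 20.018 / 14.544 = 1.376

FS = 1.38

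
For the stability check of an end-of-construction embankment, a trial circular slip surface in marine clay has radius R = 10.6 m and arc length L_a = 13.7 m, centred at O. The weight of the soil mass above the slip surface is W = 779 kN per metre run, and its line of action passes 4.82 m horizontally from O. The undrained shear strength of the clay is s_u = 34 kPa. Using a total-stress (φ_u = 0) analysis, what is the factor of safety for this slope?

FS = 1.31

Taking moments about the centre O, the resisting moment is provided by the undrained shear strength acting along the arc:
M_R = s_u·L_a·R = 34·13.70·10.6 = 4937.5 kN·m/m
M_D = W·d = 779·4.82 = 3754.8 kN·m/m
FS = M_R / M_D = 4937.5 / 3754.8 = 1.315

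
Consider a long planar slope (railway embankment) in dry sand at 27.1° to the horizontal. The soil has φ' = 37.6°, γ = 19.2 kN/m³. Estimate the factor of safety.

FS = 1.50

For a dry cohesionless infinite slope the factor of safety is FS = tanφ' / tanβ.
FS = tan37.6° / tan27.1° = 0.7701 / 0.5117 = 1.505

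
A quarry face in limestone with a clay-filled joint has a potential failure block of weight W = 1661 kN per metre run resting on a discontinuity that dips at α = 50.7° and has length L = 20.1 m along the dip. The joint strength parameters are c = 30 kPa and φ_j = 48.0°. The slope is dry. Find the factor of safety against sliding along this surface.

Resolving the block weight along and normal to the plane and applying the Mohr–Coulomb strength on the joint:
N' = W cosα = 1661·cos50.7° = 1052.0 kN/m
Driving force T = W sinα = 1661·sin50.7° = 1285.3 kN/m
Resisting force R = c·L + N'·tanφ_j = 30·20.1 + 1052.0·tan48.0° = 603.0 + 1168.4 = 1771.4 kN/m
FS = R / T = 1771.4 / 1285.3 = 1.378

FS = 1.38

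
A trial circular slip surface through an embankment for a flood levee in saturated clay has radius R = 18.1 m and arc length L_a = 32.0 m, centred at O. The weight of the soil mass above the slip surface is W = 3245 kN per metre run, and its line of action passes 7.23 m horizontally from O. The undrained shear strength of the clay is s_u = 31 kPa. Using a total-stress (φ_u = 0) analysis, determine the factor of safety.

FS = 0.77

Taking moments about the centre O, the resisting moment is provided by the undrained shear strength acting along the arc:
M_R = s_u·L_a·R = 31·32.00·18.1 = 17955.2 kN·m/m
M_D = W·d = 3245·7.23 = 23461.4 kN·m/m
FS = M_R / M_D = 17955.2 / 23461.4 = 0.765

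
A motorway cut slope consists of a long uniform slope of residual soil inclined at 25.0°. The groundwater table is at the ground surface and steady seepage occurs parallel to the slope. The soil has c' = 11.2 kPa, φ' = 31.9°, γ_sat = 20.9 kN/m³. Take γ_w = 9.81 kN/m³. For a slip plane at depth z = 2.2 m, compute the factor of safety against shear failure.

FS = 1.34

With seepage parallel to the slope and the water table at the surface, the effective normal stress on the slip plane uses the buoyant unit weight γ' = γ_sat − γ_w while the driving shear stress uses γ_sat:
FS = [c' + γ' z cos²β tanφ'] / [γ_sat z sinβ cosβ]
γ' = 20.9 − 9.81 = 11.09 kN/m³
Numerator = 11.2 + 11.09·2.2·cos²25.0°·tan31.9° = 11.2 + 11.09·2.2·0.8214·0.6224 = 23.674 kPa
Denominator = 20.9·2.2·sin25.0°·cos25.0° = 20.9·2.2·0.4226·0.9063 = 17.611 kPa
FS = 23.674 / 17.611 = 1.344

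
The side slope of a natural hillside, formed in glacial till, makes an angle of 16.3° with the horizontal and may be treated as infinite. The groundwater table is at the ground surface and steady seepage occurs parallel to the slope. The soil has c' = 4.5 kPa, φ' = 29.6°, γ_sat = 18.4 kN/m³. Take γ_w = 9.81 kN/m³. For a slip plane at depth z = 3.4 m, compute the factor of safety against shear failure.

With seepage parallel to the slope and the water table at the surface, the effective normal stress on the slip plane uses the buoyant unit weight γ' = γ_sat − γ_w while the driving shear stress uses γ_sat:
FS = [c' + γ' z cos²β tanφ'] / [γ_sat z sinβ cosβ]
γ' = 18.4 − 9.81 = 8.59 kN/m³
Numerator = 4.5 + 8.59·3.4·cos²16.3°·tan29.6° = 4.5 + 8.59·3.4·0.9212·0.5681 = 19.784 kPa
Denominator = 18.4·3.4·sin16.3°·cos16.3° = 18.4·3.4·0.2807·0.9598 = 16.853 kPa
FS = 19.784 / 16.853 = 1.174

FS = 1.17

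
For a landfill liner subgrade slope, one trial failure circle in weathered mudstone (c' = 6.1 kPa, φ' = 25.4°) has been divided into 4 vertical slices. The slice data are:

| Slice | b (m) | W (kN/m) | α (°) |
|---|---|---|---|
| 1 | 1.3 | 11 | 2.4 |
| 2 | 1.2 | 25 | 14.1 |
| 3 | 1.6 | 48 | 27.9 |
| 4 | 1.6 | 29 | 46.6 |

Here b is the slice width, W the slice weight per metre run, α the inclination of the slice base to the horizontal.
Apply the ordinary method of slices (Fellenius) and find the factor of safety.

Ordinary method of slices: FS = Σ[c'·Δl_i + (W_i cosα_i)·tanφ'] / Σ W_i sinα_i, with Δl_i = b_i / cosα_i.
Slice 1: Δl = 1.3/cos2.4° = 1.301 m; N'_1 = 11·cos2.4° = 11.0; c'Δl = 7.94; W sinα = 0.5
Slice 2: Δl = 1.2/cos14.1° = 1.237 m; N'_2 = 25·cos14.1° = 24.2; c'Δl = 7.55; W sinα = 6.1
Slice 3: Δl = 1.6/cos27.9° = 1.810 m; N'_3 = 48·cos27.9° = 42.4; c'Δl = 11.04; W sinα = 22.5
Slice 4: Δl = 1.6/cos46.6° = 2.329 m; N'_4 = 29·cos46.6° = 19.9; c'Δl = 14.20; W sinα = 21.1
Σc'Δl = 40.7 kN/m; ΣN' = 97.6 kN/m; ΣW sinα = 50.1 kN/m
Resisting = 40.7 + 97.6·tan25.4° = 40.7 + 46.3 = 87.1 kN/m
FS = 87.1 / 50.1 = 1.739

FS = 1.74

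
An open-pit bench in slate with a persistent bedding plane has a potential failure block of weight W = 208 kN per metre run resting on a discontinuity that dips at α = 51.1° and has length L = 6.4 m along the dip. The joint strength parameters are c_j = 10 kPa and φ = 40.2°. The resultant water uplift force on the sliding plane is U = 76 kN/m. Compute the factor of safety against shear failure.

Resolving the block weight along and normal to the plane and applying the Mohr–Coulomb strength on the joint:
N' = W cosα − U = 208·cos51.1° − 76 = 54.6 kN/m
Driving force T = W sinα = 208·sin51.1° = 161.9 kN/m
Resisting force R = c_j·L + N'·tanφ = 10·6.4 + 54.6·tan40.2° = 64.0 + 46.2 = 110.2 kN/m
FS = R / T = 110.2 / 161.9 = 0.680

FS = 0.68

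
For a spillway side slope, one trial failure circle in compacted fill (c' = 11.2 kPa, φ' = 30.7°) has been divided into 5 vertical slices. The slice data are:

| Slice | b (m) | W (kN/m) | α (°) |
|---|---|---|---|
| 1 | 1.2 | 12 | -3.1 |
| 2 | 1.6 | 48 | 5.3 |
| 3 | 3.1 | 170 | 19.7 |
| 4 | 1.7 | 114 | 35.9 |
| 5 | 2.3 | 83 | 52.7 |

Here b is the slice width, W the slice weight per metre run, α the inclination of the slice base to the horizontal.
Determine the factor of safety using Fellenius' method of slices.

Ordinary method of slices: FS = Σ[c'·Δl_i + (W_i cosα_i)·tanφ'] / Σ W_i sinα_i, with Δl_i = b_i / cosα_i.
Slice 1: Δl = 1.2/cos(-3.1°) = 1.202 m; N'_1 = 12·cos(-3.1°) = 12.0; c'Δl = 13.46; W sinα = -0.6
Slice 2: Δl = 1.6/cos5.3° = 1.607 m; N'_2 = 48·cos5.3° = 47.8; c'Δl = 18.00; W sinα = 4.4
Slice 3: Δl = 3.1/cos19.7° = 3.293 m; N'_3 = 170·cos19.7° = 160.0; c'Δl = 36.88; W sinα = 57.3
Slice 4: Δl = 1.7/cos35.9° = 2.099 m; N'_4 = 114·cos35.9° = 92.3; c'Δl = 23.50; W sinα = 66.8
Slice 5: Δl = 2.3/cos52.7° = 3.795 m; N'_5 = 83·cos52.7° = 50.3; c'Δl = 42.51; W sinα = 66.0
Σc'Δl = 134.3 kN/m; ΣN' = 362.5 kN/m; ΣW sinα = 194.0 kN/m
Resisting = 134.3 + 362.5·tan30.7° = 134.3 + 215.2 = 349.6 kN/m
FS = 349.6 / 194.0 = 1.802

FS = 1.80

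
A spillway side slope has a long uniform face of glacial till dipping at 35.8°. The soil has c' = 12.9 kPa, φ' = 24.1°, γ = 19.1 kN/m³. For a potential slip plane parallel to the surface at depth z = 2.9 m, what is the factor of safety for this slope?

For an infinite slope with a slip plane parallel to the surface (no pore pressure): FS = [c' + γz cos²β tanφ'] / [γz sinβ cosβ].
γz = 19.1·2.9 = 55.39 kN/m²
Numerator = 12.9 + 55.39·cos²35.8°·tan24.1° = 12.9 + 55.39·0.6578·0.4473 = 29.199 kPa
Denominator = 55.39·sin35.8°·cos35.8° = 55.39·0.5850·0.8111 = 26.279 kPa
FS = 29.199 / 26.279 = 1.111

FS = 1.11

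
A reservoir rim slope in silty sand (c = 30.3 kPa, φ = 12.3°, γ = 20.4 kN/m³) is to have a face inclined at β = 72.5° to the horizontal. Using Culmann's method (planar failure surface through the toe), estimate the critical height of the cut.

H_c = 11.01 m

Culmann's analysis gives the critical failure plane at α_cr = (β + φ)/2 = (72.5 + 12.3)/2 = 42.4°, and the critical height
H_c = (4c/γ) · sinβ cosφ / [1 − cos(β − φ)]
    = (4·30.3/20.4) · sin72.5°·cos12.3° / [1 − cos(60.2°)]
    = 5.941 · 0.9537·0.9770 / [1 − 0.4970]
    = 5.941 · 0.9318 / 0.5030
    = 11.01 m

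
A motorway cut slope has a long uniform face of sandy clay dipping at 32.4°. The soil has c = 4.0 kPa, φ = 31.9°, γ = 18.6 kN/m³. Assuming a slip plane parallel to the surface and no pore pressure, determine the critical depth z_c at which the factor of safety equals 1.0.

z_c = 24.78 m

Setting FS = 1.00 in FS = [c + γz cos²β tanφ] / [γz sinβ cosβ] and solving for z:
z = c / [γ cosβ (FS·sinβ − cosβ·tanφ)]
  = 4.0 / [18.6·cos32.4°·(1.00·sin32.4° − cos32.4°·tan31.9°)]
  = 4.0 / [18.6·0.8443·(1.00·0.5358 − 0.8443·0.6224)]
  = 4.0 / 0.1614 = 24.779 m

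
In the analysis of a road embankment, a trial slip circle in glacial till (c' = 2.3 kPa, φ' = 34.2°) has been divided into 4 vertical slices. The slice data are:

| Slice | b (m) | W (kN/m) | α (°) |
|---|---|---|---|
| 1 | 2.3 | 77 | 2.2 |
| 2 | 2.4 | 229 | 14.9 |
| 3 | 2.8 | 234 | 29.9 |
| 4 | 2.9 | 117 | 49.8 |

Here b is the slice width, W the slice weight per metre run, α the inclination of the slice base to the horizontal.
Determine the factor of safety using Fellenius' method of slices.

Ordinary method of slices: FS = Σ[c'·Δl_i + (W_i cosα_i)·tanφ'] / Σ W_i sinα_i, with Δl_i = b_i / cosα_i.
Slice 1: Δl = 2.3/cos2.2° = 2.302 m; N'_1 = 77·cos2.2° = 76.9; c'Δl = 5.29; W sinα = 3.0
Slice 2: Δl = 2.4/cos14.9° = 2.484 m; N'_2 = 229·cos14.9° = 221.3; c'Δl = 5.71; W sinα = 58.9
Slice 3: Δl = 2.8/cos29.9° = 3.230 m; N'_3 = 234·cos29.9° = 202.9; c'Δl = 7.43; W sinα = 116.6
Slice 4: Δl = 2.9/cos49.8° = 4.493 m; N'_4 = 117·cos49.8° = 75.5; c'Δl = 10.33; W sinα = 89.4
Σc'Δl = 28.8 kN/m; ΣN' = 576.6 kN/m; ΣW sinα = 267.8 kN/m
Resisting = 28.8 + 576.6·tan34.2° = 28.8 + 391.9 = 420.6 kN/m
FS = 420.6 / 267.8 = 1.570

FS = 1.57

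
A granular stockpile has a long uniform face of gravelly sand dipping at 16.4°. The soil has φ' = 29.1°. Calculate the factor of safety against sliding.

FS = 1.89

For a dry cohesionless infinite slope the factor of safety is FS = tanφ' / tanβ.
FS = tan29.1° / tan16.4° = 0.5566 / 0.2943 = 1.891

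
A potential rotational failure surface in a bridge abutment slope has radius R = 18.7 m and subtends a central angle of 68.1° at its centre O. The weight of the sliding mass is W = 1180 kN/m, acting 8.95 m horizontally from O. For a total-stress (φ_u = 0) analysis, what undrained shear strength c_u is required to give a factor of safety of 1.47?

FS = c_u·L_a·R / (W·d), so c_u = FS·W·d / (L_a·R).
Arc length L_a = R·θ = 18.7·(68.1°·π/180) = 18.7·1.1886 = 22.23 m
c_u = 1.47·1180·8.95 / (22.23·18.7) = 15524.7 / 415.63 = 37.35 kPa

c_u = 37.4 kPa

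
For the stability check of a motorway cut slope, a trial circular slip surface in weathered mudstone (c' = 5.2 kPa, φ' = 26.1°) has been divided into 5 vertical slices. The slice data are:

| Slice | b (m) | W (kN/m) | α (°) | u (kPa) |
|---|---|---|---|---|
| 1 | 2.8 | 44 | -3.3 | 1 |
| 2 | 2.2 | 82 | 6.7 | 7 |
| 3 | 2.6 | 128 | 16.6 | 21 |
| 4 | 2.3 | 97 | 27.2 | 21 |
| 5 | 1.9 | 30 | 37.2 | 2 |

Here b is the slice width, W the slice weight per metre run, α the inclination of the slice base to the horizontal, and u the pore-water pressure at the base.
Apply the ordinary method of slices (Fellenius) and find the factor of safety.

FS = 1.66

Ordinary method of slices: FS = Σ[c'·Δl_i + (W_i cosα_i − u_i·Δl_i)·tanφ'] / Σ W_i sinα_i, with Δl_i = b_i / cosα_i.
Slice 1: Δl = 2.8/cos(-3.3°) = 2.805 m; N'_1 = 44·cos(-3.3°) − 1·2.805 = 41.1; c'Δl = 14.58; W sinα = -2.5
Slice 2: Δl = 2.2/cos6.7° = 2.215 m; N'_2 = 82·cos6.7° − 7·2.215 = 65.9; c'Δl = 11.52; W sinα = 9.6
Slice 3: Δl = 2.6/cos16.6° = 2.713 m; N'_3 = 128·cos16.6° − 21·2.713 = 65.7; c'Δl = 14.11; W sinα = 36.6
Slice 4: Δl = 2.3/cos27.2° = 2.586 m; N'_4 = 97·cos27.2° − 21·2.586 = 32.0; c'Δl = 13.45; W sinα = 44.3
Slice 5: Δl = 1.9/cos37.2° = 2.385 m; N'_5 = 30·cos37.2° − 2·2.385 = 19.1; c'Δl = 12.40; W sinα = 18.1
Σc'Δl = 66.1 kN/m; ΣN' = 223.8 kN/m; ΣW sinα = 106.1 kN/m
Resisting = 66.1 + 223.8·tan26.1° = 66.1 + 109.7 = 175.7 kN/m
FS = 175.7 / 106.1 = 1.657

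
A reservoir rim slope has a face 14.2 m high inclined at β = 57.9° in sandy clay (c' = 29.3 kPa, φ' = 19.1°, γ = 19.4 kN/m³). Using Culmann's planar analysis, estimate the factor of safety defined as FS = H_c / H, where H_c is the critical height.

FS = 1.54

H_c = (4c'/γ) · sinβ cosφ' / [1 − cos(β − φ')]
    = (4·29.3/19.4) · sin57.9°·cos19.1° / [1 − cos38.8°]
    = 6.041 · 0.8005 / 0.2207 = 21.92 m
FS = H_c / H = 21.92 / 14.2 = 1.543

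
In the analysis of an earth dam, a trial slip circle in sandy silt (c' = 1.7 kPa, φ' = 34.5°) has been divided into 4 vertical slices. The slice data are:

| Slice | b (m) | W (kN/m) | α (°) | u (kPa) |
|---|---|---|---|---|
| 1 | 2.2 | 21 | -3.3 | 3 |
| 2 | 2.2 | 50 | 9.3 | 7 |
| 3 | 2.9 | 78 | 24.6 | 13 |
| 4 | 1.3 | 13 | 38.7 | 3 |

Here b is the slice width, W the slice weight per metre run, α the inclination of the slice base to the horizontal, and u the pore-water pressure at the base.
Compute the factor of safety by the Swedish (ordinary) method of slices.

FS = 1.53

Ordinary method of slices: FS = Σ[c'·Δl_i + (W_i cosα_i − u_i·Δl_i)·tanφ'] / Σ W_i sinα_i, with Δl_i = b_i / cosα_i.
Slice 1: Δl = 2.2/cos(-3.3°) = 2.204 m; N'_1 = 21·cos(-3.3°) − 3·2.204 = 14.4; c'Δl = 3.75; W sinα = -1.2
Slice 2: Δl = 2.2/cos9.3° = 2.229 m; N'_2 = 50·cos9.3° − 7·2.229 = 33.7; c'Δl = 3.79; W sinα = 8.1
Slice 3: Δl = 2.9/cos24.6° = 3.189 m; N'_3 = 78·cos24.6° − 13·3.189 = 29.5; c'Δl = 5.42; W sinα = 32.5
Slice 4: Δl = 1.3/cos38.7° = 1.666 m; N'_4 = 13·cos38.7° − 3·1.666 = 5.1; c'Δl = 2.83; W sinα = 8.1
Σc'Δl = 15.8 kN/m; ΣN' = 82.7 kN/m; ΣW sinα = 47.5 kN/m
Resisting = 15.8 + 82.7·tan34.5° = 15.8 + 56.8 = 72.6 kN/m
FS = 72.6 / 47.5 = 1.530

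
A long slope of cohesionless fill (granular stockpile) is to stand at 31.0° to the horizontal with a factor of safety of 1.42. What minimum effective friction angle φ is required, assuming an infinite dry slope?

FS = tanφ/tanβ ⇒ tanφ = FS · tanβ = 1.42 · tan31.0° = 0.8532
φ = arctan(0.8532) = 40.47°

φ = 40.5°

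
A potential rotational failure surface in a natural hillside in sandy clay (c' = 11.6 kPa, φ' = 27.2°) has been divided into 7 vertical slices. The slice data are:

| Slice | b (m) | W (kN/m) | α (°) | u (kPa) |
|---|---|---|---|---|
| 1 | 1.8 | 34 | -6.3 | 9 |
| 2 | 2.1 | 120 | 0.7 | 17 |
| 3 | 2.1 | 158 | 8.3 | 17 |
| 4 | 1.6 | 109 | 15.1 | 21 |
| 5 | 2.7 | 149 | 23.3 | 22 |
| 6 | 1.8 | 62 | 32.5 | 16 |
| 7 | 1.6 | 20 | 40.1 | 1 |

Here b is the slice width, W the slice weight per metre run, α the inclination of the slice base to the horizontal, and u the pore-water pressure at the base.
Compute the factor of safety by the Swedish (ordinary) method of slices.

FS = 2.44

Ordinary method of slices: FS = Σ[c'·Δl_i + (W_i cosα_i − u_i·Δl_i)·tanφ'] / Σ W_i sinα_i, with Δl_i = b_i / cosα_i.
Slice 1: Δl = 1.8/cos(-6.3°) = 1.811 m; N'_1 = 34·cos(-6.3°) − 9·1.811 = 17.5; c'Δl = 21.01; W sinα = -3.7
Slice 2: Δl = 2.1/cos0.7° = 2.100 m; N'_2 = 120·cos0.7° − 17·2.100 = 84.3; c'Δl = 24.36; W sinα = 1.5
Slice 3: Δl = 2.1/cos8.3° = 2.122 m; N'_3 = 158·cos8.3° − 17·2.122 = 120.3; c'Δl = 24.62; W sinα = 22.8
Slice 4: Δl = 1.6/cos15.1° = 1.657 m; N'_4 = 109·cos15.1° − 21·1.657 = 70.4; c'Δl = 19.22; W sinα = 28.4
Slice 5: Δl = 2.7/cos23.3° = 2.940 m; N'_5 = 149·cos23.3° − 22·2.940 = 72.2; c'Δl = 34.10; W sinα = 58.9
Slice 6: Δl = 1.8/cos32.5° = 2.134 m; N'_6 = 62·cos32.5° − 16·2.134 = 18.1; c'Δl = 24.76; W sinα = 33.3
Slice 7: Δl = 1.6/cos40.1° = 2.092 m; N'_7 = 20·cos40.1° − 1·2.092 = 13.2; c'Δl = 24.26; W sinα = 12.9
Σc'Δl = 172.3 kN/m; ΣN' = 396.0 kN/m; ΣW sinα = 154.1 kN/m
Resisting = 172.3 + 396.0·tan27.2° = 172.3 + 203.5 = 375.9 kN/m
FS = 375.9 / 154.1 = 2.440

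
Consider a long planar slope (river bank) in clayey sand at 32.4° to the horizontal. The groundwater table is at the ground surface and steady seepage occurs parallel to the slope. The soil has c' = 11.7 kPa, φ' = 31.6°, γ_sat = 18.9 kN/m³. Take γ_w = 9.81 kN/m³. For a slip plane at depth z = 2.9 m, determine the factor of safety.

With seepage parallel to the slope and the water table at the surface, the effective normal stress on the slip plane uses the buoyant unit weight γ' = γ_sat − γ_w while the driving shear stress uses γ_sat:
FS = [c' + γ' z cos²β tanφ'] / [γ_sat z sinβ cosβ]
γ' = 18.9 − 9.81 = 9.09 kN/m³
Numerator = 11.7 + 9.09·2.9·cos²32.4°·tan31.6° = 11.7 + 9.09·2.9·0.7129·0.6152 = 23.261 kPa
Denominator = 18.9·2.9·sin32.4°·cos32.4° = 18.9·2.9·0.5358·0.8443 = 24.797 kPa
FS = 23.261 / 24.797 = 0.938

FS = 0.94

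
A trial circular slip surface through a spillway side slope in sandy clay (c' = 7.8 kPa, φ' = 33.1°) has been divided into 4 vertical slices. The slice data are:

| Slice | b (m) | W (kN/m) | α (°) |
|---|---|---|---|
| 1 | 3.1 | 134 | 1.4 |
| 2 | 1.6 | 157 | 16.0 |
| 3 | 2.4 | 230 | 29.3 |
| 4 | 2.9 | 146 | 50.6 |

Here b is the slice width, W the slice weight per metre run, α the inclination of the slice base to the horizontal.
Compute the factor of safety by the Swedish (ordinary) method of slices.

FS = 1.73

Ordinary method of slices: FS = Σ[c'·Δl_i + (W_i cosα_i)·tanφ'] / Σ W_i sinα_i, with Δl_i = b_i / cosα_i.
Slice 1: Δl = 3.1/cos1.4° = 3.101 m; N'_1 = 134·cos1.4° = 134.0; c'Δl = 24.19; W sinα = 3.3
Slice 2: Δl = 1.6/cos16.0° = 1.664 m; N'_2 = 157·cos16.0° = 150.9; c'Δl = 12.98; W sinα = 43.3
Slice 3: Δl = 2.4/cos29.3° = 2.752 m; N'_3 = 230·cos29.3° = 200.6; c'Δl = 21.47; W sinα = 112.6
Slice 4: Δl = 2.9/cos50.6° = 4.569 m; N'_4 = 146·cos50.6° = 92.7; c'Δl = 35.64; W sinα = 112.8
Σc'Δl = 94.3 kN/m; ΣN' = 578.1 kN/m; ΣW sinα = 271.9 kN/m
Resisting = 94.3 + 578.1·tan33.1° = 94.3 + 376.9 = 471.1 kN/m
FS = 471.1 / 271.9 = 1.733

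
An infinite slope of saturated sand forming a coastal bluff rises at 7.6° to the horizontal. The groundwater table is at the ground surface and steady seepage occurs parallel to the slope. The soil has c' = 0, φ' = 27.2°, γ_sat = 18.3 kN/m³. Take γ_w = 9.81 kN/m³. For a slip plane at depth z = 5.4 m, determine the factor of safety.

With seepage parallel to the slope and the water table at the surface, the effective normal stress on the slip plane uses the buoyant unit weight γ' = γ_sat − γ_w while the driving shear stress uses γ_sat:
FS = [c' + γ' z cos²β tanφ'] / [γ_sat z sinβ cosβ]
(For c' = 0 this reduces to FS = (γ'/γ_sat)·tanφ'/tanβ.)
γ' = 18.3 − 9.81 = 8.49 kN/m³
Numerator = 0.0 + 8.49·5.4·cos²7.6°·tan27.2° = 0.0 + 8.49·5.4·0.9825·0.5139 = 23.150 kPa
Denominator = 18.3·5.4·sin7.6°·cos7.6° = 18.3·5.4·0.1323·0.9912 = 12.955 kPa
FS = 23.150 / 12.955 = 1.787

FS = 1.79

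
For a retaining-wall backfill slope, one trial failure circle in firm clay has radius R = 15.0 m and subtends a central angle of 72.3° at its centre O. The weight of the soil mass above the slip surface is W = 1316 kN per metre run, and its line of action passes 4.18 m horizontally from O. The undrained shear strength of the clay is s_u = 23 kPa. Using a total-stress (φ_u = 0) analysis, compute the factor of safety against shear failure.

FS = 1.19

Taking moments about the centre O, the resisting moment is provided by the undrained shear strength acting along the arc:
Arc length L_a = R·θ = 15.0·(72.3°·π/180) = 15.0·1.2619 = 18.93 m
M_R = s_u·L_a·R = 23·18.93·15.0 = 6530.2 kN·m/m
M_D = W·d = 1316·4.18 = 5500.9 kN·m/m
FS = M_R / M_D = 6530.2 / 5500.9 = 1.187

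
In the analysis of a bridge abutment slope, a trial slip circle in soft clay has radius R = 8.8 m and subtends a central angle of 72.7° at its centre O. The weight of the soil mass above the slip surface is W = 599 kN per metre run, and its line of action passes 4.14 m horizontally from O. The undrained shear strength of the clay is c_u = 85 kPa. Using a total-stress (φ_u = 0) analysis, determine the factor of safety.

Taking moments about the centre O, the resisting moment is provided by the undrained shear strength acting along the arc:
Arc length L_a = R·θ = 8.8·(72.7°·π/180) = 8.8·1.2689 = 11.17 m
M_R = c_u·L_a·R = 85·11.17·8.8 = 8352.1 kN·m/m
M_D = W·d = 599·4.14 = 2479.9 kN·m/m
FS = M_R / M_D = 8352.1 / 2479.9 = 3.368

FS = 3.37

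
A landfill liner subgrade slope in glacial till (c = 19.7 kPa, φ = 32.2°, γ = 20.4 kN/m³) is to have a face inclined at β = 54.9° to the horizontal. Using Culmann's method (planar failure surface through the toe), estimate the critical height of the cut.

H_c = 34.52 m

Culmann's analysis gives the critical failure plane at α_cr = (β + φ)/2 = (54.9 + 32.2)/2 = 43.5°, and the critical height
H_c = (4c/γ) · sinβ cosφ / [1 − cos(β − φ)]
    = (4·19.7/20.4) · sin54.9°·cos32.2° / [1 − cos(22.7°)]
    = 3.863 · 0.8181·0.8462 / [1 − 0.9225]
    = 3.863 · 0.6923 / 0.0775
    = 34.52 m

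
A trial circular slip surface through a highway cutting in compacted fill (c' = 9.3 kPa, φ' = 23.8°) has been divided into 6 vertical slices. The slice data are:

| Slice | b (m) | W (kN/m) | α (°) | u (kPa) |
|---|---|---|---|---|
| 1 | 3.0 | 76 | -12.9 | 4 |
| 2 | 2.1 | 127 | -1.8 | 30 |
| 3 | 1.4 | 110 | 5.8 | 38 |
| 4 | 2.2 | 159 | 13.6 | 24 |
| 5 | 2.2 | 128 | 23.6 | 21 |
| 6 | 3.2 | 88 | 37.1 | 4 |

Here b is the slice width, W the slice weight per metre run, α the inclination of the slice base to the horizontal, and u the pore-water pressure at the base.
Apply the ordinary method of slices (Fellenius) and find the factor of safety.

FS = 2.42

Ordinary method of slices: FS = Σ[c'·Δl_i + (W_i cosα_i − u_i·Δl_i)·tanφ'] / Σ W_i sinα_i, with Δl_i = b_i / cosα_i.
Slice 1: Δl = 3.0/cos(-12.9°) = 3.078 m; N'_1 = 76·cos(-12.9°) − 4·3.078 = 61.8; c'Δl = 28.62; W sinα = -17.0
Slice 2: Δl = 2.1/cos(-1.8°) = 2.101 m; N'_2 = 127·cos(-1.8°) − 30·2.101 = 63.9; c'Δl = 19.54; W sinα = -4.0
Slice 3: Δl = 1.4/cos5.8° = 1.407 m; N'_3 = 110·cos5.8° − 38·1.407 = 56.0; c'Δl = 13.09; W sinα = 11.1
Slice 4: Δl = 2.2/cos13.6° = 2.263 m; N'_4 = 159·cos13.6° − 24·2.263 = 100.2; c'Δl = 21.05; W sinα = 37.4
Slice 5: Δl = 2.2/cos23.6° = 2.401 m; N'_5 = 128·cos23.6° − 21·2.401 = 66.9; c'Δl = 22.33; W sinα = 51.2
Slice 6: Δl = 3.2/cos37.1° = 4.012 m; N'_6 = 88·cos37.1° − 4·4.012 = 54.1; c'Δl = 37.31; W sinα = 53.1
Σc'Δl = 141.9 kN/m; ΣN' = 402.9 kN/m; ΣW sinα = 131.9 kN/m
Resisting = 141.9 + 402.9·tan23.8° = 141.9 + 177.7 = 319.6 kN/m
FS = 319.6 / 131.9 = 2.424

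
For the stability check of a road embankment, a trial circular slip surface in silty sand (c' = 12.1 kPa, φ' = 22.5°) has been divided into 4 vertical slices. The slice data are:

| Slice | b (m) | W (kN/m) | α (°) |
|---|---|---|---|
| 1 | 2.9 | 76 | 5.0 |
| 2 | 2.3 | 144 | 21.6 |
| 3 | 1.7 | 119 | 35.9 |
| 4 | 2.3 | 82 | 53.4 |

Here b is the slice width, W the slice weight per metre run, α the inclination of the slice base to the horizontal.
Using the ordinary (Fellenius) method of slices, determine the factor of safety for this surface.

FS = 1.46

Ordinary method of slices: FS = Σ[c'·Δl_i + (W_i cosα_i)·tanφ'] / Σ W_i sinα_i, with Δl_i = b_i / cosα_i.
Slice 1: Δl = 2.9/cos5.0° = 2.911 m; N'_1 = 76·cos5.0° = 75.7; c'Δl = 35.22; W sinα = 6.6
Slice 2: Δl = 2.3/cos21.6° = 2.474 m; N'_2 = 144·cos21.6° = 133.9; c'Δl = 29.93; W sinα = 53.0
Slice 3: Δl = 1.7/cos35.9° = 2.099 m; N'_3 = 119·cos35.9° = 96.4; c'Δl = 25.39; W sinα = 69.8
Slice 4: Δl = 2.3/cos53.4° = 3.858 m; N'_4 = 82·cos53.4° = 48.9; c'Δl = 46.68; W sinα = 65.8
Σc'Δl = 137.2 kN/m; ΣN' = 354.9 kN/m; ΣW sinα = 195.2 kN/m
Resisting = 137.2 + 354.9·tan22.5° = 137.2 + 147.0 = 284.2 kN/m
FS = 284.2 / 195.2 = 1.456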